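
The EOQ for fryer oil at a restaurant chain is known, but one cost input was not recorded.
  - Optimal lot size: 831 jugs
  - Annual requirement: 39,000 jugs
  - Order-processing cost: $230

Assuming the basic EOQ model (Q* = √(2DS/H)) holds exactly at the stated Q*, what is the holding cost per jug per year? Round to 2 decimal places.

$25.98

From Q* = √(2DS/H) ⇒ Q*² = 2DS/H.
H = 2DS / Q² = 2 × 39,000 × 230 / 831² = 25.9789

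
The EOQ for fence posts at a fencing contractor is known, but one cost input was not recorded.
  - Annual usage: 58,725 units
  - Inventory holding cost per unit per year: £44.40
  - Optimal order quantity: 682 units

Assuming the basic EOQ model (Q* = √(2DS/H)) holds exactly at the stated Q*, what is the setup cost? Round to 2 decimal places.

£175.83

EOQ relation: Q² = 2DS/H, so rearrange for the unknown.
S = Q²H / (2D) = 682² × 44.4 / (2 × 58,725) = 175.8323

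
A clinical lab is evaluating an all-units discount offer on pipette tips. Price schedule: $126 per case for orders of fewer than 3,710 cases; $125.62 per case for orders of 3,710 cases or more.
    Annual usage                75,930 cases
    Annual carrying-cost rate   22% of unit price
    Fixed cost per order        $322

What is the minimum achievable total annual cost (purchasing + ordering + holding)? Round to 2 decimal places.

$9,596,182.27

H₁ = 22%×$126 = $27.7200;  H₂ = 22%×$125.62 = $27.6364
EOQ₁ = √(2×75,930×322/27.7200) = 1,328.17  (< 3,710, feasible at tier 1)
EOQ₂ = √(2×75,930×322/27.6364) = 1,330.18  (< 3,710 → use Q = 3,710 at tier-2 price)
TC(tier 1 (EOQ₁), Q≈1,328.2) = $9,603,996.82
TC(tier 2, Q≈3,710.0) = $9,596,182.27
Minimum at tier 2: $9,596,182.27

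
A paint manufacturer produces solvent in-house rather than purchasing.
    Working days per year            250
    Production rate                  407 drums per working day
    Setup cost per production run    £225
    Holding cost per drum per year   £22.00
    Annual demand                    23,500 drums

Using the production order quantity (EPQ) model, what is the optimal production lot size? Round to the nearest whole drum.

791 drums

d = 23,500/250 = 94.0000 drums/day;  effective holding cost H(1 − d/p) = 22·(1 − 94.0000/407) = 16.91892
Q* = √(2DS / H_eff) = √(2·23,500·225 / 16.91892) ≈ 790.59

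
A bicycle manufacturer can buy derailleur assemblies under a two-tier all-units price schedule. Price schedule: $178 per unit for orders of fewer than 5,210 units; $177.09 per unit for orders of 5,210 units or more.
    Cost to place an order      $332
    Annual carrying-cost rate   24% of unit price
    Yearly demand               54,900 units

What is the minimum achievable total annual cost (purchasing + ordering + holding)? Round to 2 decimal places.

$9,811,662.61

H₁ = 24%×$178 = $42.7200;  H₂ = 24%×$177.09 = $42.5016
EOQ₁ = √(2×54,900×332/42.7200) = 923.75  (< 5,210, feasible at tier 1)
EOQ₂ = √(2×54,900×332/42.5016) = 926.12  (< 5,210 → use Q = 5,210 at tier-2 price)
TC(tier 1 (EOQ₁), Q≈923.8) = $9,811,662.61
TC(tier 2, Q≈5,210.0) = $9,836,456.09
Minimum at tier 1 (EOQ₁): $9,811,662.61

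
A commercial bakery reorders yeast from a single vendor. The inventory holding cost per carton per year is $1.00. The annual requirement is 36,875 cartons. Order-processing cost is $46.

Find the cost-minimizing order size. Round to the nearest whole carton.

1,842 cartons

2DS/H = 2·36,875·46/1 = 3,392,500.00
EOQ = √3,392,500.00 ≈ 1,841.87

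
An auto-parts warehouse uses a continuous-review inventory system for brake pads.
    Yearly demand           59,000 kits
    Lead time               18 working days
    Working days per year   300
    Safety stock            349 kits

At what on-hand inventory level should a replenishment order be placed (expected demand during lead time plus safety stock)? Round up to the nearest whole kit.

Daily demand d = 59,000 / 300 = 196.667 kits/day
Demand during lead time = 196.667 × 18 = 3,540.00
Reorder point = 3,540.00 + 349 = 3,889.00 → round up

3,889 kits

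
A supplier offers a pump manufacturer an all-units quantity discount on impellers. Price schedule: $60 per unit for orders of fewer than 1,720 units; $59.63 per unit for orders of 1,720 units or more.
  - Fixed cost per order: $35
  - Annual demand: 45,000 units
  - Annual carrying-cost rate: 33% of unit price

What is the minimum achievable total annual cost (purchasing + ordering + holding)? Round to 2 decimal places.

H₁ = 33%×$60 = $19.8000;  H₂ = 33%×$59.63 = $19.6779
EOQ₁ = √(2×45,000×35/19.8000) = 398.86  (< 1,720, feasible at tier 1)
EOQ₂ = √(2×45,000×35/19.6779) = 400.10  (< 1,720 → use Q = 1,720 at tier-2 price)
TC(tier 1 (EOQ₁), Q≈398.9) = $2,707,897.47
TC(tier 2, Q≈1,720.0) = $2,701,188.69
Minimum at tier 2: $2,701,188.69

$2,701,188.69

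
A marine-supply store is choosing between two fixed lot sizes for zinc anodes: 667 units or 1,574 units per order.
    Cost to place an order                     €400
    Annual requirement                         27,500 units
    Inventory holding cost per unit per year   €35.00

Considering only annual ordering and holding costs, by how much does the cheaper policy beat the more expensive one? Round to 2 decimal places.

€6,369.31

TC(Q) = (D/Q)S + (Q/2)H
TC(667) = (27,500/667)×400 + (667/2)×35 = €28,164.25
TC(1,574) = (27,500/1,574)×400 + (1,574/2)×35 = €34,533.56
Lots of 667 are cheaper by €6,369.31.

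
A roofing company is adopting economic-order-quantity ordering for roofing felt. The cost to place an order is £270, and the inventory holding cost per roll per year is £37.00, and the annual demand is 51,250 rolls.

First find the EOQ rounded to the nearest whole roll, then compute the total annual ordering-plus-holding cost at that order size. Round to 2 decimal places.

2DS/H = 2·51,250·270/37 = 747,972.97
EOQ = √747,972.97 ≈ 864.85 → Q = 865 rolls
Annual ordering cost = (D/Q)·S = (51,250/865) × 270 = £15,997.11
Annual holding cost  = (Q/2)·H = (865/2) × 37 = £16,002.50
Total = £15,997.11 + £16,002.50 = £31,999.61

£31,999.61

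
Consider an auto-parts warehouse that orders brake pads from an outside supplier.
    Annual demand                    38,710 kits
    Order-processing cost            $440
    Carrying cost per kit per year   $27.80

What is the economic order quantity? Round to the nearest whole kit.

Optimal lot size Q* = (2 × 38,710 × $440 / $27.8)^½ ≈ 1,106.96

1,107 kits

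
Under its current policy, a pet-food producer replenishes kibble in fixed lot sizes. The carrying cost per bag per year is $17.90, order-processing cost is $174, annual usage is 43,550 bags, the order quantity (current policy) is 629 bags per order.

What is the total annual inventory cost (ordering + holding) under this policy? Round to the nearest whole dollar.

Ordering: D/Q × S = 43,550/629 × $174 = $12,047.22
Holding:  Q/2 × H = 629/2 × $17.9 = $5,629.55
Total = $12,047.22 + $5,629.55 = $17,676.77

$17,677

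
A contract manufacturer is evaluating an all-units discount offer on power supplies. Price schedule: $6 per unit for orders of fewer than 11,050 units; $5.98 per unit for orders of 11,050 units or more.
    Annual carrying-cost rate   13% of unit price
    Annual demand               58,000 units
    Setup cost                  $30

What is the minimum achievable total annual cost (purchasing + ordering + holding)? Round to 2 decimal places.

$349,647.54

H₁ = 13%×$6 = $0.7800;  H₂ = 13%×$5.98 = $0.7774
EOQ₁ = √(2×58,000×30/0.7800) = 2,112.24  (< 11,050, feasible at tier 1)
EOQ₂ = √(2×58,000×30/0.7774) = 2,115.76  (< 11,050 → use Q = 11,050 at tier-2 price)
TC(tier 1 (EOQ₁), Q≈2,112.2) = $349,647.54
TC(tier 2, Q≈11,050.0) = $351,292.60
Minimum at tier 1 (EOQ₁): $349,647.54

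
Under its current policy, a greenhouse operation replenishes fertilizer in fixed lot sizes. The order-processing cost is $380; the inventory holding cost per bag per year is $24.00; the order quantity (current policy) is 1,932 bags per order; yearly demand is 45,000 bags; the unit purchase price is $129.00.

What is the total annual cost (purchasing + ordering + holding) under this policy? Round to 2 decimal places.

Orders/yr = 45,000/1,932 = 23.292; ordering cost = 23.292 × $380 = $8,850.93
Average inventory = 1,932/2 = 966; holding cost = 966 × $24 = $23,184.00
Purchase cost = D·C = 45,000 × 129 = $5,805,000.00
Total = $8,850.93 + $23,184.00 + $5,805,000.00 = $5,837,034.93

$5,837,034.93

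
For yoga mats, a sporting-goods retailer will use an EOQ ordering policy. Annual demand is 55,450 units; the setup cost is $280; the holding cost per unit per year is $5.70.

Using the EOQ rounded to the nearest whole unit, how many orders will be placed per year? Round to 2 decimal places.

23.76 orders per year

Optimal lot size Q* = (2 × 55,450 × $280 / $5.7)^½ ≈ 2,334.03 → Q = 2,334
N = D/Q = 55,450/2,334 ≈ 23.757 orders/yr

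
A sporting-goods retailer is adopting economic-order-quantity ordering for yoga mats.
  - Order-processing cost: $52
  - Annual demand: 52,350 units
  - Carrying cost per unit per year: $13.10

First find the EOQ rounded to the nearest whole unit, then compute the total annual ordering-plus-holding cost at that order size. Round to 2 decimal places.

2DS/H = 2·52,350·52/13.1 = 415,603.05
EOQ = √415,603.05 ≈ 644.67 → Q = 645 units
Annual ordering cost = (D/Q)·S = (52,350/645) × 52 = $4,220.47
Annual holding cost  = (Q/2)·H = (645/2) × 13.1 = $4,224.75
Total = $4,220.47 + $4,224.75 = $8,445.22

$8,445.22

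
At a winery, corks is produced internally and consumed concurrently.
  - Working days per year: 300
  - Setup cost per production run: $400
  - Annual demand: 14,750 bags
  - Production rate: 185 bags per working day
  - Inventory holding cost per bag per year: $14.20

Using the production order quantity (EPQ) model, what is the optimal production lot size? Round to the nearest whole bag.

d = 14,750/300 = 49.1667 bags/day;  effective holding cost H(1 − d/p) = 14.2·(1 − 49.1667/185) = 10.42613
Q* = √(2DS / H_eff) = √(2·14,750·400 / 10.42613) ≈ 1,063.85

1,064 bags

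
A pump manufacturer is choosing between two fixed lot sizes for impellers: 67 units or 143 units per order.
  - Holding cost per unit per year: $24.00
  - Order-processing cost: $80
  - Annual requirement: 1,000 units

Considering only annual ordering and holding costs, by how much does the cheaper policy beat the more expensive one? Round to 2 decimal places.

Annual cost at Q: ordering D·S/Q plus holding Q·H/2.
TC(67) = (1,000/67)×80 + (67/2)×24 = $1,998.03
TC(143) = (1,000/143)×80 + (143/2)×24 = $2,275.44
|ΔTC| = |$1,998.03 − $2,275.44| = $277.41

$277.41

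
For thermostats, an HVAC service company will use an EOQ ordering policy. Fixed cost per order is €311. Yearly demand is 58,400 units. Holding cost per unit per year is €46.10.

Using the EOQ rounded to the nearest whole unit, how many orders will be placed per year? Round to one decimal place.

65.8 orders per year

Q* = √(2·D·S / H) = √(2·58,400·311 / 46.1) = √787,956.6 ≈ 887.67 → Q = 888
N = D/Q = 58,400/888 ≈ 65.766 orders/yr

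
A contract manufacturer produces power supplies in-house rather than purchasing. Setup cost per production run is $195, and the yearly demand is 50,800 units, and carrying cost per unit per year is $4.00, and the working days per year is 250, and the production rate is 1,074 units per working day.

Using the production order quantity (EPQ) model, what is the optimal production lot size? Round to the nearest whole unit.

d = 50,800/250 = 203.2000 units/day;  effective holding cost H(1 − d/p) = 4·(1 − 203.2000/1074) = 3.24320
Q* = √(2DS / H_eff) = √(2·50,800·195 / 3.24320) ≈ 2,471.59

2,472 units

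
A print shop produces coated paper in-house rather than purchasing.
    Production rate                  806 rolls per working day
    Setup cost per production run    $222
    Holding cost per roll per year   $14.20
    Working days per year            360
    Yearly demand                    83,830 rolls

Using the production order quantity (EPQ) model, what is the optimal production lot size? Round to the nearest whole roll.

1,920 rolls

Daily demand d = 83,830/360 = 232.861; p = 806; 1 − d/p = 0.71109
EPQ = √(2DS / (H(1 − d/p)))
    = √(2 × 83,830 × 222 / (14.2 × 0.71109)) ≈ 1,919.93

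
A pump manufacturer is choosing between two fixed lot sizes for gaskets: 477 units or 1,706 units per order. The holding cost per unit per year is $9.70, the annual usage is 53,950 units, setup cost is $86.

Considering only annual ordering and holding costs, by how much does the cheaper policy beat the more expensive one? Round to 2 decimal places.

$1,046.55

Annual cost at Q: ordering D·S/Q plus holding Q·H/2.
TC(477) = (53,950/477)×86 + (477/2)×9.7 = $12,040.28
TC(1,706) = (53,950/1,706)×86 + (1,706/2)×9.7 = $10,993.74
Lots of 1,706 are cheaper by $1,046.55.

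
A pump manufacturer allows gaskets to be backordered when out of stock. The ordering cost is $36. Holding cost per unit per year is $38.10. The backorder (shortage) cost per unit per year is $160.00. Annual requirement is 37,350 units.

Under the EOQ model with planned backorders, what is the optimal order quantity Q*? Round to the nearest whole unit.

Basic EOQ = √(2·37,350·36/38.1) = 265.674
Backorder adjustment √((H+b)/b) = √((38.1+160)/160) = 1.1127
Q* = 265.674 × 1.1127 ≈ 295.62

296 units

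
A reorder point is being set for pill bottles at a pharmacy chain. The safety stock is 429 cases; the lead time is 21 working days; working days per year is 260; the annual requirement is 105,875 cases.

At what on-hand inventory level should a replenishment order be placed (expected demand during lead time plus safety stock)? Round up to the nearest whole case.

Daily demand d = 105,875 / 260 = 407.212 cases/day
Demand during lead time = 407.212 × 21 = 8,551.44
Reorder point = 8,551.44 + 429 = 8,980.44 → round up

8,981 cases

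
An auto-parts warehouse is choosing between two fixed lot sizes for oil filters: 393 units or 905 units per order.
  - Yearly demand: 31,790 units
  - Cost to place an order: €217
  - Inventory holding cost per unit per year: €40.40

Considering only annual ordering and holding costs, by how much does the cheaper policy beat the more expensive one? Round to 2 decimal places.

For each Q, cost = (D/Q)·S + (Q/2)·H.
TC(393) = (31,790/393)×217 + (393/2)×40.4 = €25,491.86
TC(905) = (31,790/905)×217 + (905/2)×40.4 = €25,903.57
|ΔTC| = |€25,491.86 − €25,903.57| = €411.72

€411.72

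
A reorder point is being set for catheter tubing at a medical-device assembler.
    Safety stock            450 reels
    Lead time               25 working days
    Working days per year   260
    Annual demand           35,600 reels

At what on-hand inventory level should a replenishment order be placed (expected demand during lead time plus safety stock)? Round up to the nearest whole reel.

Daily demand d = 35,600 / 260 = 136.923 reels/day
Demand during lead time = 136.923 × 25 = 3,423.08
Reorder point = 3,423.08 + 450 = 3,873.08 → round up

3,874 reels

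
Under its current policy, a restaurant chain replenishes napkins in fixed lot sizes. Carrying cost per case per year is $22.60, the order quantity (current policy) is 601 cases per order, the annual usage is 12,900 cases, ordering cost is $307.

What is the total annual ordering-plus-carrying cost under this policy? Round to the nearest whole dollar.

Ordering: D/Q × S = 12,900/601 × $307 = $6,589.52
Holding:  Q/2 × H = 601/2 × $22.6 = $6,791.30
Total = $6,589.52 + $6,791.30 = $13,380.82

$13,381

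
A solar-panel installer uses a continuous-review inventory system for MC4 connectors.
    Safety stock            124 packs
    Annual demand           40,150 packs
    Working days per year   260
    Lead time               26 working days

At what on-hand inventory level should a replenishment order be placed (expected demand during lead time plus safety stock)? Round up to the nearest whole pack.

Daily demand d = 40,150 / 260 = 154.423 packs/day
Demand during lead time = 154.423 × 26 = 4,015.00
Reorder point = 4,015.00 + 124 = 4,139.00 → round up

4,139 packs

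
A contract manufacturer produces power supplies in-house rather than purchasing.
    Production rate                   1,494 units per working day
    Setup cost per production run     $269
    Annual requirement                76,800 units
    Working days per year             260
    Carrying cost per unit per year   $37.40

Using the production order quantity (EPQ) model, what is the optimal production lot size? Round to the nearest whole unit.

d = 76,800/260 = 295.3846 units/day;  effective holding cost H(1 − d/p) = 37.4·(1 − 295.3846/1494) = 30.00550
Q* = √(2DS / H_eff) = √(2·76,800·269 / 30.00550) ≈ 1,173.47

1,173 units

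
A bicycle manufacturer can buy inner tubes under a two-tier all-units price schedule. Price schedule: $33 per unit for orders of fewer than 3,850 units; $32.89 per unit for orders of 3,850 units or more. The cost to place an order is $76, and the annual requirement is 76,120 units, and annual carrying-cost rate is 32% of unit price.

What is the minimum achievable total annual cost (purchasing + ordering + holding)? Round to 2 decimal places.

H₁ = 32%×$33 = $10.5600;  H₂ = 32%×$32.89 = $10.5248
EOQ₁ = √(2×76,120×76/10.5600) = 1,046.74  (< 3,850, feasible at tier 1)
EOQ₂ = √(2×76,120×76/10.5248) = 1,048.49  (< 3,850 → use Q = 3,850 at tier-2 price)
TC(tier 1 (EOQ₁), Q≈1,046.7) = $2,523,013.58
TC(tier 2, Q≈3,850.0) = $2,525,349.67
Minimum at tier 1 (EOQ₁): $2,523,013.58

$2,523,013.58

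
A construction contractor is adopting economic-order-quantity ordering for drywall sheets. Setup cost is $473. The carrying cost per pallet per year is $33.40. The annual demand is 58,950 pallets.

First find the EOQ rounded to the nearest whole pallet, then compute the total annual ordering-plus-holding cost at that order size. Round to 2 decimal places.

$43,157.94

Q* = √(2·D·S / H) = √(2·58,950·473 / 33.4) = √1,669,661.7 ≈ 1,292.15 → Q = 1,292 pallets
Orders/yr = 58,950/1,292 = 45.627; ordering cost = 45.627 × $473 = $21,581.54
Average inventory = 1,292/2 = 646; holding cost = 646 × $33.4 = $21,576.40
Total = $21,581.54 + $21,576.40 = $43,157.94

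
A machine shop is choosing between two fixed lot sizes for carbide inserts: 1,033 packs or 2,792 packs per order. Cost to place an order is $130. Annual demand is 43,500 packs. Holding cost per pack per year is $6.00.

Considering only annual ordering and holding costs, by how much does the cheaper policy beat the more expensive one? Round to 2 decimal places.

$1,828.08

Annual cost at Q: ordering D·S/Q plus holding Q·H/2.
TC(1,033) = (43,500/1,033)×130 + (1,033/2)×6 = $8,573.35
TC(2,792) = (43,500/2,792)×130 + (2,792/2)×6 = $10,401.43
|ΔTC| = |$8,573.35 − $10,401.43| = $1,828.08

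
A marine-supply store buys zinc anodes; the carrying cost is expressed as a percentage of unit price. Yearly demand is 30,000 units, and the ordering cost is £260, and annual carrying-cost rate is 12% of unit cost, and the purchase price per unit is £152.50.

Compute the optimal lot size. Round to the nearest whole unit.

Carrying cost H = £152.5 × 12% = £18.3000/unit/yr
EOQ = √(2DS/H) = √(2 × 30,000 × 260 / 18.3)
    = √(852,459.02) ≈ 923.29

923 units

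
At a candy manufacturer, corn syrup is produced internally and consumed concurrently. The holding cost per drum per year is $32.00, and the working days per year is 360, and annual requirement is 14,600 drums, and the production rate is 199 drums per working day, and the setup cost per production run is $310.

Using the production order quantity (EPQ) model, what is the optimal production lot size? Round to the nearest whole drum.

Daily demand d = 14,600/360 = 40.556; p = 199; 1 − d/p = 0.79620
EPQ = √(2DS / (H(1 − d/p)))
    = √(2 × 14,600 × 310 / (32 × 0.79620)) ≈ 596.05

596 drums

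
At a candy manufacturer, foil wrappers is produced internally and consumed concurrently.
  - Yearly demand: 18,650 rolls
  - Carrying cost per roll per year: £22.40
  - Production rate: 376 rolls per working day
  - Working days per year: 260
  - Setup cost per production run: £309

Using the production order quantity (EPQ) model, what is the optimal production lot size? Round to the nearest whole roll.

Daily demand d = 18,650/260 = 71.731; p = 376; 1 − d/p = 0.80923
EPQ = √(2DS / (H(1 − d/p)))
    = √(2 × 18,650 × 309 / (22.4 × 0.80923)) ≈ 797.40

797 rolls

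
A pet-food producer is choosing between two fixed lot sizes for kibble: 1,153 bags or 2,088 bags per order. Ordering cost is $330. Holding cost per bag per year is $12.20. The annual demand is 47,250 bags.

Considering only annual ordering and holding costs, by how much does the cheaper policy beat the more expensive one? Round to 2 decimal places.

$352.24

Annual cost at Q: ordering D·S/Q plus holding Q·H/2.
TC(1,153) = (47,250/1,153)×330 + (1,153/2)×12.2 = $20,556.72
TC(2,088) = (47,250/2,088)×330 + (2,088/2)×12.2 = $20,204.47
Lots of 2,088 are cheaper by $352.24.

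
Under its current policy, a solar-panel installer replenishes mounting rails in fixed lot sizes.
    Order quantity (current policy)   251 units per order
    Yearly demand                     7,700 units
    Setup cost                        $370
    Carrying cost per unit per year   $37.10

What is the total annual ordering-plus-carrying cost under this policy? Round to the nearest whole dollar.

Ordering: D/Q × S = 7,700/251 × $370 = $11,350.60
Holding:  Q/2 × H = 251/2 × $37.1 = $4,656.05
Total = $11,350.60 + $4,656.05 = $16,006.65

$16,007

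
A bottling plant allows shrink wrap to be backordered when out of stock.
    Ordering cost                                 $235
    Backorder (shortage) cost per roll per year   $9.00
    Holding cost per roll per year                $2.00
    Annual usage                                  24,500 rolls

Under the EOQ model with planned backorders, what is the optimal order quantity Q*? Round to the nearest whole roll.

Basic EOQ = √(2·24,500·235/2) = 2,399.479
Backorder adjustment √((H+b)/b) = √((2+9)/9) = 1.1055
Q* = 2,399.479 × 1.1055 ≈ 2,652.72

2,653 rolls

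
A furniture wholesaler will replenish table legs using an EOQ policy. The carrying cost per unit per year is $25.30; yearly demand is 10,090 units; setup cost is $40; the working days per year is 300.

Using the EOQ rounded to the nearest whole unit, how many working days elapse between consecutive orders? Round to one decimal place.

5.3 days

Optimal lot size Q* = (2 × 10,090 × $40 / $25.3)^½ ≈ 178.62 → Q = 179 units
Cycle time = (working days × Q)/D = (300 × 179) / 10,090 = 5.322 days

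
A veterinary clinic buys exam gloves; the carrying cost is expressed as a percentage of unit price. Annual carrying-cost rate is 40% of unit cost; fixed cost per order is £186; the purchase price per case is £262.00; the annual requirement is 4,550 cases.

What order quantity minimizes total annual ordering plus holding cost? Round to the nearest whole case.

127 cases

Holding cost per case per year: H = 40% × £262 = £104.8000
EOQ = √(2DS/H) = √(2 × 4,550 × 186 / 104.8)
    = √(16,150.76) ≈ 127.09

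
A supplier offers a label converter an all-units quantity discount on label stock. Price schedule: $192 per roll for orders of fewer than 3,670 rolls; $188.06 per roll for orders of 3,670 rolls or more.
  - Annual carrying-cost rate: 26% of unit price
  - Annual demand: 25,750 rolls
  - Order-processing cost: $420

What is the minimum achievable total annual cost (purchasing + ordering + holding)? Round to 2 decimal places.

$4,935,215.29

H₁ = 26%×$192 = $49.9200;  H₂ = 26%×$188.06 = $48.8956
EOQ₁ = √(2×25,750×420/49.9200) = 658.25  (< 3,670, feasible at tier 1)
EOQ₂ = √(2×25,750×420/48.8956) = 665.11  (< 3,670 → use Q = 3,670 at tier-2 price)
TC(tier 1 (EOQ₁), Q≈658.3) = $4,976,859.85
TC(tier 2, Q≈3,670.0) = $4,935,215.29
Minimum at tier 2: $4,935,215.29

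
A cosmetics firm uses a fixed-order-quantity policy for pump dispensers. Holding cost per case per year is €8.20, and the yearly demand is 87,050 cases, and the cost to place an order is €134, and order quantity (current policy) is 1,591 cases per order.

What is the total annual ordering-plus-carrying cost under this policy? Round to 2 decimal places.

€13,854.78

Orders/yr = 87,050/1,591 = 54.714; ordering cost = 54.714 × €134 = €7,331.68
Average inventory = 1,591/2 = 795.5; holding cost = 795.5 × €8.2 = €6,523.10
Total = €7,331.68 + €6,523.10 = €13,854.78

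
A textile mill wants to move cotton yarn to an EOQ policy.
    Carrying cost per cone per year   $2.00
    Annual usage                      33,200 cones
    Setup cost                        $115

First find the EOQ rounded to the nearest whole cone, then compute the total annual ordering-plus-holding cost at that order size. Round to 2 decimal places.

2DS/H = 2·33,200·115/2 = 3,818,000.00
EOQ = √3,818,000.00 ≈ 1,953.97 → Q = 1,954 cones
Orders/yr = 33,200/1,954 = 16.991; ordering cost = 16.991 × $115 = $1,953.94
Average inventory = 1,954/2 = 977; holding cost = 977 × $2 = $1,954.00
Total = $1,953.94 + $1,954.00 = $3,907.94

$3,907.94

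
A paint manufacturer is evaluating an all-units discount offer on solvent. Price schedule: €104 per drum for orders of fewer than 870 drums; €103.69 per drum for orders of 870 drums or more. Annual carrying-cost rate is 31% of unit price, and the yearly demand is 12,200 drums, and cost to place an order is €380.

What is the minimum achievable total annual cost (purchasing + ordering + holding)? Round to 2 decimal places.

H₁ = 31%×€104 = €32.2400;  H₂ = 31%×€103.69 = €32.1439
EOQ₁ = √(2×12,200×380/32.2400) = 536.28  (< 870, feasible at tier 1)
EOQ₂ = √(2×12,200×380/32.1439) = 537.08  (< 870 → use Q = 870 at tier-2 price)
TC(tier 1 (EOQ₁), Q≈536.3) = €1,286,089.57
TC(tier 2, Q≈870.0) = €1,284,329.33
Minimum at tier 2: €1,284,329.33

€1,284,329.33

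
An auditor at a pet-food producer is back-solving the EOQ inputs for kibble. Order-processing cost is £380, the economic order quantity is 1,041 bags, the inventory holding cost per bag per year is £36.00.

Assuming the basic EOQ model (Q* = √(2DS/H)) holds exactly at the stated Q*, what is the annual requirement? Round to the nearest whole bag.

51,332 bags per year

EOQ relation: Q² = 2DS/H, so rearrange for the unknown.
D = Q²H / (2S) = 1,041² × 36 / (2 × 380) = 51,332.26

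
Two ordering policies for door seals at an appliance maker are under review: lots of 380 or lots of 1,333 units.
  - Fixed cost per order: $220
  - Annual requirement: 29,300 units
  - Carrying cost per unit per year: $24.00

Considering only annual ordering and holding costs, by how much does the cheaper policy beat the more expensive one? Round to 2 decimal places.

$691.45

For each Q, cost = (D/Q)·S + (Q/2)·H.
TC(380) = (29,300/380)×220 + (380/2)×24 = $21,523.16
TC(1,333) = (29,300/1,333)×220 + (1,333/2)×24 = $20,831.71
|ΔTC| = |$21,523.16 − $20,831.71| = $691.45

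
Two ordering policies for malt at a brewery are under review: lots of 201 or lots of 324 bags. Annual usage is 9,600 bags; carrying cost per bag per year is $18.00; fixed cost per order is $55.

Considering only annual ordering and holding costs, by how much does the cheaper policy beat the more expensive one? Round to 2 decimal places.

$109.76

TC(Q) = (D/Q)S + (Q/2)H
TC(201) = (9,600/201)×55 + (201/2)×18 = $4,435.87
TC(324) = (9,600/324)×55 + (324/2)×18 = $4,545.63
Lots of 201 are cheaper by $109.76.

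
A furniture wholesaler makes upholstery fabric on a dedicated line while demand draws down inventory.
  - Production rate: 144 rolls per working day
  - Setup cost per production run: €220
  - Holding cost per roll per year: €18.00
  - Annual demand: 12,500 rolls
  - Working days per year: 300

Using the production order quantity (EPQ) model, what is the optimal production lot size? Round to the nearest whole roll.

d = 12,500/300 = 41.6667 rolls/day;  effective holding cost H(1 − d/p) = 18·(1 − 41.6667/144) = 12.79167
Q* = √(2DS / H_eff) = √(2·12,500·220 / 12.79167) ≈ 655.72

656 rolls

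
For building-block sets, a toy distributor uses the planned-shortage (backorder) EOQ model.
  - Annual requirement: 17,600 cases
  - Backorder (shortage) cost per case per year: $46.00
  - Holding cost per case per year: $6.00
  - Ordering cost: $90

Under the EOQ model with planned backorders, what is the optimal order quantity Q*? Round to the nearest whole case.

Q* = √(2DS/H) · √((H + b)/b)
   = √(2 × 17,600 × 90 / 6) · √((6 + 46) / 46)
   = 726.636 × 1.0632 ≈ 772.57

773 cases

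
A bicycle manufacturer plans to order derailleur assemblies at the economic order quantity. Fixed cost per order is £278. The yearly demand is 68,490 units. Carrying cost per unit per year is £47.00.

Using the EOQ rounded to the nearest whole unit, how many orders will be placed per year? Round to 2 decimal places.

Optimal lot size Q* = (2 × 68,490 × £278 / £47)^½ ≈ 900.12 → Q = 900
N = D/Q = 68,490/900 ≈ 76.100 orders/yr

76.10 orders per year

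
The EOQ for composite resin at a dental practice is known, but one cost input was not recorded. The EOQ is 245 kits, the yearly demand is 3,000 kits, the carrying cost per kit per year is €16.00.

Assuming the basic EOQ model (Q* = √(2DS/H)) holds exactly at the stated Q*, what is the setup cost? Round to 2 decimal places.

€160.07

From Q* = √(2DS/H) ⇒ Q*² = 2DS/H.
S = Q²H / (2D) = 245² × 16 / (2 × 3,000) = 160.0667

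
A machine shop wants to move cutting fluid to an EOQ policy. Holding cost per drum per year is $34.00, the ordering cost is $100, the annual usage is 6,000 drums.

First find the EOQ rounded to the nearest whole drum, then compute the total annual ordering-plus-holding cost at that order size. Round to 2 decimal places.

$6,387.49

EOQ = √(2DS/H) = √(2 × 6,000 × 100 / 34)
    = √(35,294.12) ≈ 187.87 → Q = 188 drums
Ordering: D/Q × S = 6,000/188 × $100 = $3,191.49
Holding:  Q/2 × H = 188/2 × $34 = $3,196.00
Total = $3,191.49 + $3,196.00 = $6,387.49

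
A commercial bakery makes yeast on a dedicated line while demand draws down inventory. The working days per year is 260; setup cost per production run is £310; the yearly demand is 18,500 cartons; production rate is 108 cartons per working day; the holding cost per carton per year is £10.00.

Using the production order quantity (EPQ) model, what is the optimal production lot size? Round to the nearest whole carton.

1,834 cartons

d = 18,500/260 = 71.1538 cartons/day;  effective holding cost H(1 − d/p) = 10·(1 − 71.1538/108) = 3.41168
Q* = √(2DS / H_eff) = √(2·18,500·310 / 3.41168) ≈ 1,833.57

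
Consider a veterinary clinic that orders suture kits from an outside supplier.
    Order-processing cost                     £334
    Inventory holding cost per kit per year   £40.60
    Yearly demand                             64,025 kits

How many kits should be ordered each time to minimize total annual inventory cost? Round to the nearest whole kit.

EOQ = √(2DS/H) = √(2 × 64,025 × 334 / 40.6)
    = √(1,053,416.26) ≈ 1,026.36

1,026 kits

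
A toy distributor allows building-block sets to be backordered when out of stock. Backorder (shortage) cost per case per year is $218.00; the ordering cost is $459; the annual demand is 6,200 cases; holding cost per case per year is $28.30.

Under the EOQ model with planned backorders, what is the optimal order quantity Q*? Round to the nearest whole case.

Q* = √(2DS/H) · √((H + b)/b)
   = √(2 × 6,200 × 459 / 28.3) · √((28.3 + 218) / 218)
   = 448.460 × 1.0629 ≈ 476.68

477 cases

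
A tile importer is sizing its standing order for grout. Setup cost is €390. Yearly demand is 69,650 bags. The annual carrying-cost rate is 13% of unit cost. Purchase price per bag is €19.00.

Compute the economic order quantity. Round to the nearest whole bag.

Carrying cost H = €19 × 13% = €2.4700/bag/yr
2DS/H = 2·69,650·390/2.47 = 21,994,736.84
EOQ = √21,994,736.84 ≈ 4,689.85

4,690 bags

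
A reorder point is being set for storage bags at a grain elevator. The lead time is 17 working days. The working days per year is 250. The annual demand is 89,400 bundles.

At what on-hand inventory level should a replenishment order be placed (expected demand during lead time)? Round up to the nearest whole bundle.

6,080 bundles

Daily demand d = 89,400 / 250 = 357.600 bundles/day
Demand during lead time = 357.600 × 17 = 6,079.20
Reorder point = 6,079.20 → round up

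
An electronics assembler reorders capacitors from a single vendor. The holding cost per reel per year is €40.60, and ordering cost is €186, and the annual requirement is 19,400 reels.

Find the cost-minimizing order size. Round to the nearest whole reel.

422 reels

Q* = √(2·D·S / H) = √(2·19,400·186 / 40.6) = √177,753.7 ≈ 421.61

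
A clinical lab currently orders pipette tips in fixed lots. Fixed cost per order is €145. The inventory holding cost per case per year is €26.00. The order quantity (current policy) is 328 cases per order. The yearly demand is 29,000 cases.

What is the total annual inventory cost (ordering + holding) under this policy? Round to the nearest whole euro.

€17,084

Orders/yr = 29,000/328 = 88.415; ordering cost = 88.415 × €145 = €12,820.12
Average inventory = 328/2 = 164; holding cost = 164 × €26 = €4,264.00
Total = €12,820.12 + €4,264.00 = €17,084.12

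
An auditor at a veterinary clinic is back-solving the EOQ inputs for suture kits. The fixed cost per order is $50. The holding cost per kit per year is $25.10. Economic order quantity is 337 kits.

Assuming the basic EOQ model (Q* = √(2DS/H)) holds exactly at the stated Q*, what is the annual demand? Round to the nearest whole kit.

Since Q* = (2DS/H)^½, squaring gives Q*²·H = 2DS.
D = Q²H / (2S) = 337² × 25.1 / (2 × 50) = 28,505.82

28,506 kits per year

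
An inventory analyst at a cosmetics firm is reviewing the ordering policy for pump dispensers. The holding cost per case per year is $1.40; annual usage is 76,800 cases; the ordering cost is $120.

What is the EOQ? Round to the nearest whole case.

3,628 cases

2DS/H = 2·76,800·120/1.4 = 13,165,714.29
EOQ = √13,165,714.29 ≈ 3,628.46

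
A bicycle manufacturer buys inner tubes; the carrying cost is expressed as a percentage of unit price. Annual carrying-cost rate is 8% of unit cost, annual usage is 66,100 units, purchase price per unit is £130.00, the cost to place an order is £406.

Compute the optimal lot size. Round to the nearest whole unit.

2,272 units

Holding cost per unit per year: H = 8% × £130 = £10.4000
2DS/H = 2·66,100·406/10.4 = 5,160,884.62
EOQ = √5,160,884.62 ≈ 2,271.76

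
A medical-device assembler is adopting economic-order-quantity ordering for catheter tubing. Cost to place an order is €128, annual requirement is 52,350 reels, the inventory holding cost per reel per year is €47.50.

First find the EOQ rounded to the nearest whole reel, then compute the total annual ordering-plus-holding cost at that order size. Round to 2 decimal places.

€25,230.46

EOQ = √(2DS/H) = √(2 × 52,350 × 128 / 47.5)
    = √(282,138.95) ≈ 531.17 → Q = 531 reels
Annual ordering cost = (D/Q)·S = (52,350/531) × 128 = €12,619.21
Annual holding cost  = (Q/2)·H = (531/2) × 47.5 = €12,611.25
Total = €12,619.21 + €12,611.25 = €25,230.46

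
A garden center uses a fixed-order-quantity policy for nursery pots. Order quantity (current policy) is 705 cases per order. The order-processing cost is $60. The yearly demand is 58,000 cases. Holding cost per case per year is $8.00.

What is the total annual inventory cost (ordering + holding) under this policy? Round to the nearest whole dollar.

Annual ordering cost = (D/Q)·S = (58,000/705) × 60 = $4,936.17
Annual holding cost  = (Q/2)·H = (705/2) × 8 = $2,820.00
Total = $4,936.17 + $2,820.00 = $7,756.17

$7,756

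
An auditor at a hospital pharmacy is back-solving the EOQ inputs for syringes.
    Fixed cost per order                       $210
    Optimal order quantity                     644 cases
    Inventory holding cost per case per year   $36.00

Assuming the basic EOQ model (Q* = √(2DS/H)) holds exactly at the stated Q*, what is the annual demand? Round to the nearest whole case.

35,549 cases per year

From Q* = √(2DS/H) ⇒ Q*² = 2DS/H.
D = Q²H / (2S) = 644² × 36 / (2 × 210) = 35,548.80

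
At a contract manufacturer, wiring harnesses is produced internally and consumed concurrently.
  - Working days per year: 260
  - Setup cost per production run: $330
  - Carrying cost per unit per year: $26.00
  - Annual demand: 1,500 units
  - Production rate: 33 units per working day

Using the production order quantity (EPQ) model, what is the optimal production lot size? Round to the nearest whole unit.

215 units

Daily demand d = 1,500/260 = 5.769; p = 33; 1 − d/p = 0.82517
EPQ = √(2DS / (H(1 − d/p)))
    = √(2 × 1,500 × 330 / (26 × 0.82517)) ≈ 214.81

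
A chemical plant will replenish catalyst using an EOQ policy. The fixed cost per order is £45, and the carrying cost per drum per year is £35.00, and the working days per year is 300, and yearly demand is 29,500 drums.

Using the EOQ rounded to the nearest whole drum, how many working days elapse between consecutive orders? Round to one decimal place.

Q* = √(2·D·S / H) = √(2·29,500·45 / 35) = √75,857.1 ≈ 275.42 → Q = 275 drums
Cycle time = (working days × Q)/D = (300 × 275) / 29,500 = 2.797 days

2.8 days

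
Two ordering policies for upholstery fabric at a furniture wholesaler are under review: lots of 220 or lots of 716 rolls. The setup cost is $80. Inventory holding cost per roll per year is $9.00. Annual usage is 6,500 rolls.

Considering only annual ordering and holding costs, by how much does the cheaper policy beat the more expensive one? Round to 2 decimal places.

$594.62

TC(Q) = (D/Q)S + (Q/2)H
TC(220) = (6,500/220)×80 + (220/2)×9 = $3,353.64
TC(716) = (6,500/716)×80 + (716/2)×9 = $3,948.26
Lots of 220 are cheaper by $594.62.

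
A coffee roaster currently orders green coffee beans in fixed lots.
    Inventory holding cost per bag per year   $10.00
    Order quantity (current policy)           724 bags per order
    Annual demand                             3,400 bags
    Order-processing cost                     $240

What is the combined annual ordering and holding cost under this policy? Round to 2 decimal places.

Ordering: D/Q × S = 3,400/724 × $240 = $1,127.07
Holding:  Q/2 × H = 724/2 × $10 = $3,620.00
Total = $1,127.07 + $3,620.00 = $4,747.07

$4,747.07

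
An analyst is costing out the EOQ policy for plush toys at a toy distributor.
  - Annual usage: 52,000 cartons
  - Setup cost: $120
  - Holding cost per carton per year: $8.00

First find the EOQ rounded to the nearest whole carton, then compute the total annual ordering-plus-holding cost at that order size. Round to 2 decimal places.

$9,992.00

Optimal lot size Q* = (2 × 52,000 × $120 / $8)^½ ≈ 1,249.00 → Q = 1,249 cartons
Annual ordering cost = (D/Q)·S = (52,000/1,249) × 120 = $4,996.00
Annual holding cost  = (Q/2)·H = (1,249/2) × 8 = $4,996.00
Total = $4,996.00 + $4,996.00 = $9,992.00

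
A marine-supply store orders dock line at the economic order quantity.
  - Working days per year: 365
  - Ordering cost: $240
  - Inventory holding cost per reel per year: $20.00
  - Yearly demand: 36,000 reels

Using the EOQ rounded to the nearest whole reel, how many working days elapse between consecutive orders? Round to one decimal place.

9.4 days

Q* = √(2·D·S / H) = √(2·36,000·240 / 20) = √864,000.0 ≈ 929.52 → Q = 930 reels
Days between orders = 365 / (D/Q) = 365 / 38.710 ≈ 9.429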